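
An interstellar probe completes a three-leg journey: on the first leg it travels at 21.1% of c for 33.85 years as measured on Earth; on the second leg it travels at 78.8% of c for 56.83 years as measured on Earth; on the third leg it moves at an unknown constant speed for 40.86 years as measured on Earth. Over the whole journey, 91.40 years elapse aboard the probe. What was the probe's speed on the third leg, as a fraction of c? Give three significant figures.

Leg 1: β = 0.211; γ = 1/√(1 − 0.211²) = 1/√0.9555 = 1.023; τ_1 = 33.85/1.023 = 33.09 years.
Leg 2: β = 0.788; γ = 1/√(1 − 0.788²) = 1/√0.3791 = 1.624; τ_2 = 56.83/1.624 = 34.99 years.
Leg 3: speed unknown; τ_3 = 40.86/γ_3.
Total proper time: 33.09 + 34.99 + τ_3 = 91.40, so τ_3 = 91.40 − 68.08 = 23.32 years.
γ_3 = 40.86/23.32 = 1.752; β = √(1 − 1/γ²) = √0.6742.

β = 0.821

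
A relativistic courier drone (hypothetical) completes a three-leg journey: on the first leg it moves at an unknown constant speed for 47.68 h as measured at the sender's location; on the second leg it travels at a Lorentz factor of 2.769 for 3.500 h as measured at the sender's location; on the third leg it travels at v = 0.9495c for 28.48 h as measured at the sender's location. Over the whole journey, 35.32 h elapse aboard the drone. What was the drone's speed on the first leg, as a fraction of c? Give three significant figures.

β = 0.850

Leg 1: speed unknown; τ_1 = 47.68/γ_1.
Leg 2: γ = 2.769; τ_2 = 3.500/2.769 = 1.264 h.
Leg 3: γ = 1/√(1 − 0.9495²) = 1/√0.09845 = 3.187; τ_3 = 28.48/3.187 = 8.936 h.
Total proper time: τ_1 + 1.264 + 8.936 = 35.32, so τ_1 = 35.32 − 10.20 = 25.12 h.
γ_1 = 47.68/25.12 = 1.898; β = √(1 − 1/γ²) = √0.7224.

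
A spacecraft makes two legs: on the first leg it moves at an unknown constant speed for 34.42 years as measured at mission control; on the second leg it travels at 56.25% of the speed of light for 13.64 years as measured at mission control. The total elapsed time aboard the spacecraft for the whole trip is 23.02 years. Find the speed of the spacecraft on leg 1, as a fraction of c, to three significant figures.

β = 0.940

Leg 1: speed unknown; τ_1 = 34.42/γ_1.
Leg 2: β = 0.5625; γ = 1/√(1 − 0.5625²) = 1/√0.6836 = 1.209; τ_2 = 13.64/1.209 = 11.28 years.
Total proper time: τ_1 + 11.28 = 23.02, so τ_1 = 23.02 − 11.28 = 11.74 years.
γ_1 = 34.42/11.74 = 2.931; β = √(1 − 1/γ²) = √0.8836.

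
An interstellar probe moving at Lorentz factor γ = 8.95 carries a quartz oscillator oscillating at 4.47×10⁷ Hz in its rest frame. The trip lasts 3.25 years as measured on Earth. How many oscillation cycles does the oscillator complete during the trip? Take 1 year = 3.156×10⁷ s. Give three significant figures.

N = 5.12×10¹⁴

γ = 8.95
The oscillator's own cycle count is N = f × τ where τ is the proper time aboard the probe. τ = Δt/γ = 3.25/8.950 = 0.3631 years = 1.146×10⁷ s.
N = 4.47×10⁷ × 1.146×10⁷ = 5.123×10¹⁴.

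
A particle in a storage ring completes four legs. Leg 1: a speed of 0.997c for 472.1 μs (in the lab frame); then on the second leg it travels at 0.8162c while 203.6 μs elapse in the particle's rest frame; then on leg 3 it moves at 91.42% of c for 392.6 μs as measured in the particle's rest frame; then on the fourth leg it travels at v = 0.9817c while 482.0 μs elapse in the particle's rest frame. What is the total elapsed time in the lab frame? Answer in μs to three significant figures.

Δt = 4320 μs

Leg 1: 472.1 μs is already measured in the lab frame.
Leg 2: γ = 1/√(1 − 0.8162²) = 1/√0.3338 = 1.731; Δt_2 = 1.731 × 203.6 = 352.4 μs.
Leg 3: β = 0.9142; γ = 1/√(1 − 0.9142²) = 1/√0.1642 = 2.468; Δt_3 = 2.468 × 392.6 = 968.8 μs.
Leg 4: γ = 1/√(1 − 0.9817²) = 1/√0.03627 = 5.251; Δt_4 = 5.251 × 482.0 = 2531 μs.
Total: 472.1 + 352.4 + 968.8 + 2531 μs.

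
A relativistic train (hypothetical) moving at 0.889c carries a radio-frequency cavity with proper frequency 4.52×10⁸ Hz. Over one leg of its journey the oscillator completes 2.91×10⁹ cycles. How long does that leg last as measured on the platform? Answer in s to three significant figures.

γ = 1/√(1 − 0.889²) = 1/√0.2097 = 2.184
Proper time for N cycles: τ = N/f = 2.91×10⁹/(4.52×10⁸) = 6.438×10⁰ s = 6.438 s.
Lab-frame duration Δt = γτ = 2.184 × 6.438 = 14.06 s.

Δt = 14.1 s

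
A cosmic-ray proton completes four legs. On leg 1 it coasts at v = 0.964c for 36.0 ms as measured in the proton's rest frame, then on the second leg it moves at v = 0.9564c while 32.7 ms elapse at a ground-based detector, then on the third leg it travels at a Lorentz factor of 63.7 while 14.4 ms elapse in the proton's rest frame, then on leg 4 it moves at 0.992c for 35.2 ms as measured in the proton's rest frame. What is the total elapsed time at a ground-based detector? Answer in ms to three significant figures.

Leg 1: γ = 1/√(1 − 0.964²) = 1/√0.07070 = 3.761; Δt_1 = 3.761 × 36.0 = 135.4 ms.
Leg 2: 32.7 ms is already measured at a ground-based detector.
Leg 3: γ = 63.7; Δt_3 = 63.70 × 14.4 = 917.3 ms.
Leg 4: γ = 1/√(1 − 0.992²) = 1/√0.01594 = 7.922; Δt_4 = 7.922 × 35.2 = 278.8 ms.
Total: 135.4 + 32.70 + 917.3 + 278.8 ms.

Δt = 1360 ms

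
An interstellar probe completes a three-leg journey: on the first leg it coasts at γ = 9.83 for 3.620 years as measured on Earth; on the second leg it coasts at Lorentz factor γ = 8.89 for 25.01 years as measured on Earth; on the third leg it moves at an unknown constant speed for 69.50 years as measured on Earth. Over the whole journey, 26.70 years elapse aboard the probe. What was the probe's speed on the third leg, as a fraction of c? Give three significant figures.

β = 0.941

Leg 1: γ = 9.83; τ_1 = 3.620/9.830 = 0.3683 years.
Leg 2: γ = 8.89; τ_2 = 25.01/8.890 = 2.813 years.
Leg 3: speed unknown; τ_3 = 69.50/γ_3.
Total proper time: 0.3683 + 2.813 + τ_3 = 26.70, so τ_3 = 26.70 − 3.182 = 23.52 years.
γ_3 = 69.50/23.52 = 2.955; β = √(1 − 1/γ²) = √0.8855.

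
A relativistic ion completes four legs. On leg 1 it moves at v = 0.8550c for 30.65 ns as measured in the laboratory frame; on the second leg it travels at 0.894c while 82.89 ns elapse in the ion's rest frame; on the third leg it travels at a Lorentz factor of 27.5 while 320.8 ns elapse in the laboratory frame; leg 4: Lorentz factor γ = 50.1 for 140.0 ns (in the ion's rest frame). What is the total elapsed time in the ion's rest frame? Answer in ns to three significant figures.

Leg 1: γ = 1/√(1 − 0.8550²) = 1/√0.2690 = 1.928; τ_1 = 30.65/1.928 = 15.90 ns.
Leg 2: 82.89 ns is already measured in the ion's rest frame.
Leg 3: γ = 27.5; τ_3 = 320.8/27.50 = 11.67 ns.
Leg 4: 140.0 ns is already measured in the ion's rest frame.
Total: 15.90 + 82.89 + 11.67 + 140.0 ns.

τ = 250 ns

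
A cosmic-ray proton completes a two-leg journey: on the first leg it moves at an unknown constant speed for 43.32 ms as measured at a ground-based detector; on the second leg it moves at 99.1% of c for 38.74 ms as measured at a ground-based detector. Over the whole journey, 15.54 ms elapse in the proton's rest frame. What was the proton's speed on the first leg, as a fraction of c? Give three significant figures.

β = 0.971

Leg 1: speed unknown; τ_1 = 43.32/γ_1.
Leg 2: β = 0.991; γ = 1/√(1 − 0.991²) = 1/√0.01792 = 7.470; τ_2 = 38.74/7.470 = 5.186 ms.
Total proper time: τ_1 + 5.186 = 15.54, so τ_1 = 15.54 − 5.186 = 10.35 ms.
γ_1 = 43.32/10.35 = 4.184; β = √(1 − 1/γ²) = √0.9429.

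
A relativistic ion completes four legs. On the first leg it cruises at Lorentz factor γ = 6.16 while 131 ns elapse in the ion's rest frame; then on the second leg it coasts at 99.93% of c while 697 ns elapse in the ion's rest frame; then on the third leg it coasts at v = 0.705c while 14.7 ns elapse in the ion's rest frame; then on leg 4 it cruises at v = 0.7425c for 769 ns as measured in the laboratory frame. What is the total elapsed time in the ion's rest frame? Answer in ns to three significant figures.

Leg 1: 131 ns is already measured in the ion's rest frame.
Leg 2: 697 ns is already measured in the ion's rest frame.
Leg 3: 14.7 ns is already measured in the ion's rest frame.
Leg 4: γ = 1/√(1 − 0.7425²) = 1/√0.4487 = 1.493; τ_4 = 769/1.493 = 515.1 ns.
Total: 131.0 + 697.0 + 14.70 + 515.1 ns.

τ = 1360 ns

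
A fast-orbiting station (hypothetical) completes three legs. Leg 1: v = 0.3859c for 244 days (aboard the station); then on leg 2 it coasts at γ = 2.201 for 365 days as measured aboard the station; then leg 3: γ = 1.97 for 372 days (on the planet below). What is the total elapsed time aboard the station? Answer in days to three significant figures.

τ = 798 days

Leg 1: 244 days is already measured aboard the station.
Leg 2: 365 days is already measured aboard the station.
Leg 3: γ = 1.97; τ_3 = 372/1.970 = 188.8 days.
Total: 244.0 + 365.0 + 188.8 days.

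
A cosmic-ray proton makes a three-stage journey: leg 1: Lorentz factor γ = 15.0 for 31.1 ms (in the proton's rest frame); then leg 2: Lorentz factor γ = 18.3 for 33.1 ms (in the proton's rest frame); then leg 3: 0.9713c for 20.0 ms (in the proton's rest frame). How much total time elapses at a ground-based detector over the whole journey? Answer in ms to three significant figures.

Leg 1: γ = 15.0; Δt_1 = 15.00 × 31.1 = 466.5 ms.
Leg 2: γ = 18.3; Δt_2 = 18.30 × 33.1 = 605.7 ms.
Leg 3: γ = 1/√(1 − 0.9713²) = 1/√0.05658 = 4.204; Δt_3 = 4.204 × 20.0 = 84.08 ms.
Total: 466.5 + 605.7 + 84.08 ms.

Δt = 1160 ms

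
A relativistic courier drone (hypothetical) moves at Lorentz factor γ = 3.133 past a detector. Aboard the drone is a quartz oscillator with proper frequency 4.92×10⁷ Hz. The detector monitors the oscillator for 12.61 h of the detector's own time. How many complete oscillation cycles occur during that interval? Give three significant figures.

γ = 3.133
During 12.61 h of lab time, the oscillator's proper time advances by τ = Δt/γ = 12.61/3.133 = 4.025 h = 1.449×10⁴ s.
N = f × τ = 4.92×10⁷ × 1.449×10⁴ = 7.129×10¹¹.

N = 7.13×10¹¹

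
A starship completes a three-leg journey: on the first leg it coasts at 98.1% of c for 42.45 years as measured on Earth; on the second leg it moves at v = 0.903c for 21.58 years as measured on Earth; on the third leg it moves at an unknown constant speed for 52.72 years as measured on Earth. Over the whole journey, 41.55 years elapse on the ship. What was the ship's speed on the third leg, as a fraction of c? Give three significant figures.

Leg 1: β = 0.981; γ = 1/√(1 − 0.981²) = 1/√0.03764 = 5.154; τ_1 = 42.45/5.154 = 8.236 years.
Leg 2: γ = 1/√(1 − 0.903²) = 1/√0.1846 = 2.328; τ_2 = 21.58/2.328 = 9.272 years.
Leg 3: speed unknown; τ_3 = 52.72/γ_3.
Total proper time: 8.236 + 9.272 + τ_3 = 41.55, so τ_3 = 41.55 − 17.51 = 24.04 years.
γ_3 = 52.72/24.04 = 2.193; β = √(1 − 1/γ²) = √0.7920.

β = 0.890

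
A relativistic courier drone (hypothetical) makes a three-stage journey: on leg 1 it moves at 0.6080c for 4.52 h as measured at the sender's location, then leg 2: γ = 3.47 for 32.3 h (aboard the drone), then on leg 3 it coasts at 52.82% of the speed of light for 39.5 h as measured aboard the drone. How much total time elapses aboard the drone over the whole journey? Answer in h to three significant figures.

Leg 1: γ = 1/√(1 − 0.6080²) = 1/√0.6303 = 1.260; τ_1 = 4.52/1.260 = 3.589 h.
Leg 2: 32.3 h is already measured aboard the drone.
Leg 3: 39.5 h is already measured aboard the drone.
Total: 3.589 + 32.30 + 39.50 h.

τ = 75.4 h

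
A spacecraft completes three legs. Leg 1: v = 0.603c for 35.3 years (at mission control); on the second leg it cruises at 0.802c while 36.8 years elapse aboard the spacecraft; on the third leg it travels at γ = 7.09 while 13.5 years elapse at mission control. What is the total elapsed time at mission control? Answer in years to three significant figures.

Δt = 110 years

Leg 1: 35.3 years is already measured at mission control.
Leg 2: γ = 1/√(1 − 0.802²) = 1/√0.3568 = 1.674; Δt_2 = 1.674 × 36.8 = 61.61 years.
Leg 3: 13.5 years is already measured at mission control.
Total: 35.30 + 61.61 + 13.50 years.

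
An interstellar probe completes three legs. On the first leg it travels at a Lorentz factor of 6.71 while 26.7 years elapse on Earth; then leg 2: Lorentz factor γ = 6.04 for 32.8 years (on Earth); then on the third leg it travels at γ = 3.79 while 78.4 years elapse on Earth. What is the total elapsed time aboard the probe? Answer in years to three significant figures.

Leg 1: γ = 6.71; τ_1 = 26.7/6.710 = 3.979 years.
Leg 2: γ = 6.04; τ_2 = 32.8/6.040 = 5.430 years.
Leg 3: γ = 3.79; τ_3 = 78.4/3.790 = 20.69 years.
Total: 3.979 + 5.430 + 20.69 years.

τ = 30.1 years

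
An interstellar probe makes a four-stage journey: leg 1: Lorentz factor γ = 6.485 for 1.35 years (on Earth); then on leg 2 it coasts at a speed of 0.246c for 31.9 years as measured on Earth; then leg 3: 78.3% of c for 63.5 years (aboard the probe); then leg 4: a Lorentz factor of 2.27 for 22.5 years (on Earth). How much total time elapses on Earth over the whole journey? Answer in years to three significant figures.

Leg 1: 1.35 years is already measured on Earth.
Leg 2: 31.9 years is already measured on Earth.
Leg 3: β = 0.783; γ = 1/√(1 − 0.783²) = 1/√0.3869 = 1.608; Δt_3 = 1.608 × 63.5 = 102.1 years.
Leg 4: 22.5 years is already measured on Earth.
Total: 1.350 + 31.90 + 102.1 + 22.50 years.

Δt = 158 years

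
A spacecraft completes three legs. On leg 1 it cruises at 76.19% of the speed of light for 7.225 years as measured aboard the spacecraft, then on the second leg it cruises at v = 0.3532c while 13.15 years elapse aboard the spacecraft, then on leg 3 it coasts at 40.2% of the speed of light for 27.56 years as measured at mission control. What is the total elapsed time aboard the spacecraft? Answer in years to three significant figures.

Leg 1: 7.225 years is already measured aboard the spacecraft.
Leg 2: 13.15 years is already measured aboard the spacecraft.
Leg 3: β = 0.402; γ = 1/√(1 − 0.402²) = 1/√0.8384 = 1.092; τ_3 = 27.56/1.092 = 25.24 years.
Total: 7.225 + 13.15 + 25.24 years.

τ = 45.6 years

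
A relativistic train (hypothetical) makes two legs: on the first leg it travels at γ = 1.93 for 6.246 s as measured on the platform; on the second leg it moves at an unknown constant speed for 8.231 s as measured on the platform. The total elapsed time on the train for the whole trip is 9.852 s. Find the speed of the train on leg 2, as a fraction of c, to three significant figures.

β = 0.595

Leg 1: γ = 1.93; τ_1 = 6.246/1.930 = 3.236 s.
Leg 2: speed unknown; τ_2 = 8.231/γ_2.
Total proper time: 3.236 + τ_2 = 9.852, so τ_2 = 9.852 − 3.236 = 6.616 s.
γ_2 = 8.231/6.616 = 1.244; β = √(1 − 1/γ²) = √0.3540.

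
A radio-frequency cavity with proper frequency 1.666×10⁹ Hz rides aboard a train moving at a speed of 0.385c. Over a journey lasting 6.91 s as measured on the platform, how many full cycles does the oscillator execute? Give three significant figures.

N = 1.06×10¹⁰

γ = 1/√(1 − 0.385²) = 1/√0.8518 = 1.084
The oscillator's own cycle count is N = f × τ where τ is the proper time on the train. τ = Δt/γ = 6.91/1.084 = 6.377 s = 6.377×10⁰ s.
N = 1.666×10⁹ × 6.377×10⁰ = 1.062×10¹⁰.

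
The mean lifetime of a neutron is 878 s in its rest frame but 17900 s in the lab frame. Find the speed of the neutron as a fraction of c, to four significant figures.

γ = Δt/τ₀ = 17900/878 = 20.39
β = √(1 − 1/γ²) = √(1 − 0.002406) = √0.9976

β = 0.9988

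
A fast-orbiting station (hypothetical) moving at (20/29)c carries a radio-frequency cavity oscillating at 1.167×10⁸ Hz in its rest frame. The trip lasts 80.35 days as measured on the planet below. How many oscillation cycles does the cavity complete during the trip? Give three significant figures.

N = 5.87×10¹⁴

γ = 1/√(1 − (20/29)²) = 29/21 ≈ 1.381
The oscillator's own cycle count is N = f × τ where τ is the proper time aboard the station. τ = Δt/γ = 80.35/1.381 = 58.18 days = 5.027×10⁶ s.
N = 1.167×10⁸ × 5.027×10⁶ = 5.867×10¹⁴.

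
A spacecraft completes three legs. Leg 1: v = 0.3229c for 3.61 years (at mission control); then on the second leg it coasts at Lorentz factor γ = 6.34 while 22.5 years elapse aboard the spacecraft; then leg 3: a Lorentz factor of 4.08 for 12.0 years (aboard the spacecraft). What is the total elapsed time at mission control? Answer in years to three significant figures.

Leg 1: 3.61 years is already measured at mission control.
Leg 2: γ = 6.34; Δt_2 = 6.340 × 22.5 = 142.6 years.
Leg 3: γ = 4.08; Δt_3 = 4.080 × 12.0 = 48.96 years.
Total: 3.610 + 142.6 + 48.96 years.

Δt = 195 years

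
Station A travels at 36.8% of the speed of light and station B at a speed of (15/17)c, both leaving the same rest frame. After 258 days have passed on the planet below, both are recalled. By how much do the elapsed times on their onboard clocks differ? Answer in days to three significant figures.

|τ_A − τ_B| = 118 days

A: β = 0.368; γ = 1/√(1 − 0.368²) = 1/√0.8646 = 1.075; τ_A = 258/1.075 = 239.9 days.
B: γ = 1/√(1 − (15/17)²) = 17/8 = 2.125; τ_B = 258/2.125 = 121.4 days.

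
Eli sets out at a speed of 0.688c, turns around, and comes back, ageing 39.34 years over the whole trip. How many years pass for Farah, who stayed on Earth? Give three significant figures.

Δt = 54.2 years

γ = 1/√(1 − 0.688²) = 1/√0.5267 = 1.378
Earth-frame duration is the dilated interval: Δt = γτ = 1.378 × 39.34 years.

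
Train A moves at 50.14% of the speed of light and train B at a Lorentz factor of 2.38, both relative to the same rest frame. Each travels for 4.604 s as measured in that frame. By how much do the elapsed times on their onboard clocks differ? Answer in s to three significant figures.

A: β = 0.5014; γ = 1/√(1 − 0.5014²) = 1/√0.7486 = 1.156; τ_A = 4.604/1.156 = 3.983 s.
B: γ = 2.38; τ_B = 4.604/2.380 = 1.934 s.

|τ_A − τ_B| = 2.05 s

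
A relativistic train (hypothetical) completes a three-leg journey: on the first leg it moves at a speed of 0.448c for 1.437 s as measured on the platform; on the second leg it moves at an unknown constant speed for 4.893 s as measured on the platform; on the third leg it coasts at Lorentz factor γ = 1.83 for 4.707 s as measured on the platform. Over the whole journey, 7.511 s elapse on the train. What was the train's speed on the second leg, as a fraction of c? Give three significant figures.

β = 0.665

Leg 1: γ = 1/√(1 − 0.448²) = 1/√0.7993 = 1.119; τ_1 = 1.437/1.119 = 1.285 s.
Leg 2: speed unknown; τ_2 = 4.893/γ_2.
Leg 3: γ = 1.83; τ_3 = 4.707/1.830 = 2.572 s.
Total proper time: 1.285 + τ_2 + 2.572 = 7.511, so τ_2 = 7.511 − 3.857 = 3.654 s.
γ_2 = 4.893/3.654 = 1.339; β = √(1 − 1/γ²) = √0.4423.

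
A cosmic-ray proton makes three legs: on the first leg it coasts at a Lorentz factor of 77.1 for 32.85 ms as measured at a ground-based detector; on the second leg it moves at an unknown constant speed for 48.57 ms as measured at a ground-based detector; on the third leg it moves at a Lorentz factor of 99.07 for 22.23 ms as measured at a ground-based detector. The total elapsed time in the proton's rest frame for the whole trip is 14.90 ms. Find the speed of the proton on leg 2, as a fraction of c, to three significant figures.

Leg 1: γ = 77.1; τ_1 = 32.85/77.10 = 0.4261 ms.
Leg 2: speed unknown; τ_2 = 48.57/γ_2.
Leg 3: γ = 99.07; τ_3 = 22.23/99.07 = 0.2244 ms.
Total proper time: 0.4261 + τ_2 + 0.2244 = 14.90, so τ_2 = 14.90 − 0.6505 = 14.25 ms.
γ_2 = 48.57/14.25 = 3.409; β = √(1 − 1/γ²) = √0.9139.

β = 0.956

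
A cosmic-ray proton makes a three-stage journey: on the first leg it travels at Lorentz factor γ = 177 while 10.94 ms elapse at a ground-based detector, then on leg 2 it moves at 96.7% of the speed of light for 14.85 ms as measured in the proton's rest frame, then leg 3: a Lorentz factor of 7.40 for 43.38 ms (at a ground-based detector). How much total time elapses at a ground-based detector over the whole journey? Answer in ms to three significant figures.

Leg 1: 10.94 ms is already measured at a ground-based detector.
Leg 2: β = 0.967; γ = 1/√(1 − 0.967²) = 1/√0.06491 = 3.925; Δt_2 = 3.925 × 14.85 = 58.29 ms.
Leg 3: 43.38 ms is already measured at a ground-based detector.
Total: 10.94 + 58.29 + 43.38 ms.

Δt = 113 ms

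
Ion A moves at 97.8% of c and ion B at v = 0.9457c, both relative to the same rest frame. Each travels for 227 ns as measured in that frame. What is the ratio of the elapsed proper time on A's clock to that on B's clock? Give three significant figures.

A: β = 0.978; γ = 1/√(1 − 0.978²) = 1/√0.04352 = 4.794. B: γ = 1/√(1 − 0.9457²) = 1/√0.1057 = 3.077.
τ_A/τ_B = γ_B/γ_A = 3.077/4.794 = 0.6418, so τ_A/τ_B = 0.6418.

τ_A/τ_B = 0.642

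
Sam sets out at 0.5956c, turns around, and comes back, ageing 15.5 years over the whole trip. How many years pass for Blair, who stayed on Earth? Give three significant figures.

γ = 1/√(1 − 0.5956²) = 1/√0.6453 = 1.245
Earth-frame duration is the dilated interval: Δt = γτ = 1.245 × 15.5 years.

Δt = 19.3 years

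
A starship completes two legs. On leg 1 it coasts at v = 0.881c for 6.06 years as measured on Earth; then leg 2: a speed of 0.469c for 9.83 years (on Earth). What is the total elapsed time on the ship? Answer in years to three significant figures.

τ = 11.5 years

Leg 1: γ = 1/√(1 − 0.881²) = 1/√0.2238 = 2.114; τ_1 = 6.06/2.114 = 2.867 years.
Leg 2: γ = 1/√(1 − 0.469²) = 1/√0.7800 = 1.132; τ_2 = 9.83/1.132 = 8.682 years.
Total: 2.867 + 8.682 years.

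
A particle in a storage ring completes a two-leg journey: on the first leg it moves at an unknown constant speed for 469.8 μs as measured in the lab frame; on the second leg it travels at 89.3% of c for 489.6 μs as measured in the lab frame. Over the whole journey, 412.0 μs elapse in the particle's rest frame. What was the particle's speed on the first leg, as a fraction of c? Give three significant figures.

β = 0.913

Leg 1: speed unknown; τ_1 = 469.8/γ_1.
Leg 2: β = 0.893; γ = 1/√(1 − 0.893²) = 1/√0.2026 = 2.222; τ_2 = 489.6/2.222 = 220.3 μs.
Total proper time: τ_1 + 220.3 = 412.0, so τ_1 = 412.0 − 220.3 = 191.7 μs.
γ_1 = 469.8/191.7 = 2.451; β = √(1 − 1/γ²) = √0.8336.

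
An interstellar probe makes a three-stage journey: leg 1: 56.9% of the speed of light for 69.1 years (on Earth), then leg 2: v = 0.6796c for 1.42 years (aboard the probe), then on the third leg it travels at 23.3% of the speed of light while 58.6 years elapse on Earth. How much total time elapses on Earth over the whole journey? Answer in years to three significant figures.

Leg 1: 69.1 years is already measured on Earth.
Leg 2: γ = 1/√(1 − 0.6796²) = 1/√0.5381 = 1.363; Δt_2 = 1.363 × 1.42 = 1.936 years.
Leg 3: 58.6 years is already measured on Earth.
Total: 69.10 + 1.936 + 58.60 years.

Δt = 130 years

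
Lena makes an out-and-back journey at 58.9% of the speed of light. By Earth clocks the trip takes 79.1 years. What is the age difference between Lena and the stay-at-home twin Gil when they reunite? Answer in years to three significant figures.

Δt − τ = 15.2 years

β = 0.589; γ = 1/√(1 − 0.589²) = 1/√0.6531 = 1.237
Lena's elapsed proper time: τ = 79.1/1.237 = 63.92 years.
Age gap = Δt − τ = 79.1 − 63.92 years.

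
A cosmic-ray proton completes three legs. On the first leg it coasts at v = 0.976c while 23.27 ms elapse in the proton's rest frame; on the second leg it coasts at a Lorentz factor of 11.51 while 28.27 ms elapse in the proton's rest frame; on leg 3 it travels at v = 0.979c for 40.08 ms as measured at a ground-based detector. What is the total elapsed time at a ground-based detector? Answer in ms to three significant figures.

Δt = 472 ms

Leg 1: γ = 1/√(1 − 0.976²) = 1/√0.04742 = 4.592; Δt_1 = 4.592 × 23.27 = 106.9 ms.
Leg 2: γ = 11.51; Δt_2 = 11.51 × 28.27 = 325.4 ms.
Leg 3: 40.08 ms is already measured at a ground-based detector.
Total: 106.9 + 325.4 + 40.08 ms.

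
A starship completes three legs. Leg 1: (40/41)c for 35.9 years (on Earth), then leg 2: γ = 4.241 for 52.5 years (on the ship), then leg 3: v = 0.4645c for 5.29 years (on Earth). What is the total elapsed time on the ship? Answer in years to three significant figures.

τ = 65.1 years

Leg 1: γ = 1/√(1 − (40/41)²) = 41/9 ≈ 4.556; τ_1 = 35.9/4.556 = 7.880 years.
Leg 2: 52.5 years is already measured on the ship.
Leg 3: γ = 1/√(1 − 0.4645²) = 1/√0.7842 = 1.129; τ_3 = 5.29/1.129 = 4.685 years.
Total: 7.880 + 52.50 + 4.685 years.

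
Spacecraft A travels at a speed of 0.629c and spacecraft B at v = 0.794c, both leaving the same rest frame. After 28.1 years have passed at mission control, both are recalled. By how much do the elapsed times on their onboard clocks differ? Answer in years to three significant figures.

|τ_A − τ_B| = 4.76 years

A: γ = 1/√(1 − 0.629²) = 1/√0.6044 = 1.286; τ_A = 28.1/1.286 = 21.85 years.
B: γ = 1/√(1 − 0.794²) = 1/√0.3696 = 1.645; τ_B = 28.1/1.645 = 17.08 years.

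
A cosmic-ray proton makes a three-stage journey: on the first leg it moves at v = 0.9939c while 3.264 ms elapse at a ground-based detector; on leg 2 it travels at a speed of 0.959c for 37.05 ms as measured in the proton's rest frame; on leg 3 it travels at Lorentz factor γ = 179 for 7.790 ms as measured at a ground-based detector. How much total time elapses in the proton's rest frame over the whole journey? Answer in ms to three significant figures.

τ = 37.5 ms

Leg 1: γ = 1/√(1 − 0.9939²) = 1/√0.01216 = 9.067; τ_1 = 3.264/9.067 = 0.3600 ms.
Leg 2: 37.05 ms is already measured in the proton's rest frame.
Leg 3: γ = 179; τ_3 = 7.790/179.0 = 0.04352 ms.
Total: 0.3600 + 37.05 + 0.04352 ms.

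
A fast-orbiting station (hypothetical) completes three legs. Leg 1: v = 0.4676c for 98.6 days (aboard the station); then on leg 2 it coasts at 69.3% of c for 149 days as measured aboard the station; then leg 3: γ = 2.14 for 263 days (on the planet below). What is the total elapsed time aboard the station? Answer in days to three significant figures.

Leg 1: 98.6 days is already measured aboard the station.
Leg 2: 149 days is already measured aboard the station.
Leg 3: γ = 2.14; τ_3 = 263/2.140 = 122.9 days.
Total: 98.60 + 149.0 + 122.9 days.

τ = 370 days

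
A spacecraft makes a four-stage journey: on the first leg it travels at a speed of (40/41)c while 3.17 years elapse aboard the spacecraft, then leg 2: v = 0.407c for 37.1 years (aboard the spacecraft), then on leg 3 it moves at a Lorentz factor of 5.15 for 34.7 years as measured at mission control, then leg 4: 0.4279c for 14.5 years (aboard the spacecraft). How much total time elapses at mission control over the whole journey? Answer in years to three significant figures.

Δt = 106 years

Leg 1: γ = 1/√(1 − (40/41)²) = 41/9 ≈ 4.556; Δt_1 = 4.556 × 3.17 = 14.44 years.
Leg 2: γ = 1/√(1 − 0.407²) = 1/√0.8344 = 1.095; Δt_2 = 1.095 × 37.1 = 40.62 years.
Leg 3: 34.7 years is already measured at mission control.
Leg 4: γ = 1/√(1 − 0.4279²) = 1/√0.8169 = 1.106; Δt_4 = 1.106 × 14.5 = 16.04 years.
Total: 14.44 + 40.62 + 34.70 + 16.04 years.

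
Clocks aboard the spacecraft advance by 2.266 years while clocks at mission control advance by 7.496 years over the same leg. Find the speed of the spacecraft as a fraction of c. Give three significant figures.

β = 0.953

The proper time is measured aboard the spacecraft (both events occur at the spacecraft's location); Δt is measured at mission control. γ = Δt/τ = 7.496/2.266 = 3.308.
β = √(1 − 1/γ²) = √(1 − 0.09138) = √0.9086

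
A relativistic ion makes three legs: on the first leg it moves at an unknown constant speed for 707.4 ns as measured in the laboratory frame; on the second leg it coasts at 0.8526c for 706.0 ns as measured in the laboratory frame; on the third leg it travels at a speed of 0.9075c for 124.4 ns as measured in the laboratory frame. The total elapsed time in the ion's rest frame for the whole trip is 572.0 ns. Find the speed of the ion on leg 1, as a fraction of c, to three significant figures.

Leg 1: speed unknown; τ_1 = 707.4/γ_1.
Leg 2: γ = 1/√(1 − 0.8526²) = 1/√0.2731 = 1.914; τ_2 = 706.0/1.914 = 368.9 ns.
Leg 3: γ = 1/√(1 − 0.9075²) = 1/√0.1764 = 2.381; τ_3 = 124.4/2.381 = 52.25 ns.
Total proper time: τ_1 + 368.9 + 52.25 = 572.0, so τ_1 = 572.0 − 421.2 = 150.8 ns.
γ_1 = 707.4/150.8 = 4.691; β = √(1 − 1/γ²) = √0.9545.

β = 0.977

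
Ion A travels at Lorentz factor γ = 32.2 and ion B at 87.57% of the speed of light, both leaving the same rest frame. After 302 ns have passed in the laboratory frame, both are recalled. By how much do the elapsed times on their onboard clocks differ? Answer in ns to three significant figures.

A: γ = 32.2; τ_A = 302/32.20 = 9.379 ns.
B: β = 0.8757; γ = 1/√(1 − 0.8757²) = 1/√0.2331 = 2.071; τ_B = 302/2.071 = 145.8 ns.

|τ_A − τ_B| = 136 ns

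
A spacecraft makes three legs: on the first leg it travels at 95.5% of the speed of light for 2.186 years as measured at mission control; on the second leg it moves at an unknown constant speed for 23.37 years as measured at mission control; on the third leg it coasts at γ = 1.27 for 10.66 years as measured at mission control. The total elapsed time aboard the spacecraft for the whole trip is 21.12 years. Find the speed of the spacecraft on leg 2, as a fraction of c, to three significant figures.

β = 0.856

Leg 1: β = 0.955; γ = 1/√(1 − 0.955²) = 1/√0.08798 = 3.371; τ_1 = 2.186/3.371 = 0.6484 years.
Leg 2: speed unknown; τ_2 = 23.37/γ_2.
Leg 3: γ = 1.27; τ_3 = 10.66/1.270 = 8.394 years.
Total proper time: 0.6484 + τ_2 + 8.394 = 21.12, so τ_2 = 21.12 − 9.042 = 12.08 years.
γ_2 = 23.37/12.08 = 1.935; β = √(1 − 1/γ²) = √0.7329.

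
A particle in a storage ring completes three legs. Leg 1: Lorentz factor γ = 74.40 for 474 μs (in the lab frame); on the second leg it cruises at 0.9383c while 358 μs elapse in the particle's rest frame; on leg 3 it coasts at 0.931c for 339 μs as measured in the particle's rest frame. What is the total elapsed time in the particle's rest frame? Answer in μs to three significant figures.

τ = 703 μs

Leg 1: γ = 74.40; τ_1 = 474/74.40 = 6.371 μs.
Leg 2: 358 μs is already measured in the particle's rest frame.
Leg 3: 339 μs is already measured in the particle's rest frame.
Total: 6.371 + 358.0 + 339.0 μs.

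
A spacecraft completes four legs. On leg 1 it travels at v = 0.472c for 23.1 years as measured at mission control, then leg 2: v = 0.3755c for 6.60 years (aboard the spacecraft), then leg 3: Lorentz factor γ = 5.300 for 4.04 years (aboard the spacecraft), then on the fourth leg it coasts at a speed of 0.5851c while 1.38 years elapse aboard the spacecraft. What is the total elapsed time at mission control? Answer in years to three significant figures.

Δt = 53.3 years

Leg 1: 23.1 years is already measured at mission control.
Leg 2: γ = 1/√(1 − 0.3755²) = 1/√0.8590 = 1.079; Δt_2 = 1.079 × 6.60 = 7.121 years.
Leg 3: γ = 5.300; Δt_3 = 5.300 × 4.04 = 21.41 years.
Leg 4: γ = 1/√(1 − 0.5851²) = 1/√0.6577 = 1.233; Δt_4 = 1.233 × 1.38 = 1.702 years.
Total: 23.10 + 7.121 + 21.41 + 1.702 years.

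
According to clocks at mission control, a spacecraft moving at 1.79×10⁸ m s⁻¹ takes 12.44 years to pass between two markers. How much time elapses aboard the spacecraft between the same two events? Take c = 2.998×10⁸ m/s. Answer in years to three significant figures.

β = 1.79×10⁸/2.998×10⁸ = 0.5971; γ = 1/√(1 − 0.5971²) = 1.247
The interval measured at mission control is the dilated one; the clock aboard the spacecraft measures the proper time τ = Δt/γ = 12.44/1.247 years.

τ = 9.98 years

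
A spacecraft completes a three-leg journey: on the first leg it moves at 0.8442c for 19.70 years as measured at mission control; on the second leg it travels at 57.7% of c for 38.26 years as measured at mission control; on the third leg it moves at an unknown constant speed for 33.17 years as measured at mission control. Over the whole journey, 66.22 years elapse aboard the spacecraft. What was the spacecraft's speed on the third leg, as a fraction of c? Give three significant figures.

Leg 1: γ = 1/√(1 − 0.8442²) = 1/√0.2873 = 1.866; τ_1 = 19.70/1.866 = 10.56 years.
Leg 2: β = 0.577; γ = 1/√(1 − 0.577²) = 1/√0.6671 = 1.224; τ_2 = 38.26/1.224 = 31.25 years.
Leg 3: speed unknown; τ_3 = 33.17/γ_3.
Total proper time: 10.56 + 31.25 + τ_3 = 66.22, so τ_3 = 66.22 − 41.81 = 24.41 years.
γ_3 = 33.17/24.41 = 1.359; β = √(1 − 1/γ²) = √0.4584.

β = 0.677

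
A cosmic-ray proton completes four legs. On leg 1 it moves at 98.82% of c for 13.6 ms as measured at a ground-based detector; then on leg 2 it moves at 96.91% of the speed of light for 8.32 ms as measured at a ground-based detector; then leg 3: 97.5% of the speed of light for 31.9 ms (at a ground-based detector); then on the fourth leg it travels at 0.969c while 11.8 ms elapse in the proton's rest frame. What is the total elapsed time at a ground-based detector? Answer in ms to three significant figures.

Leg 1: 13.6 ms is already measured at a ground-based detector.
Leg 2: 8.32 ms is already measured at a ground-based detector.
Leg 3: 31.9 ms is already measured at a ground-based detector.
Leg 4: γ = 1/√(1 − 0.969²) = 1/√0.06104 = 4.048; Δt_4 = 4.048 × 11.8 = 47.76 ms.
Total: 13.60 + 8.320 + 31.90 + 47.76 ms.

Δt = 102 ms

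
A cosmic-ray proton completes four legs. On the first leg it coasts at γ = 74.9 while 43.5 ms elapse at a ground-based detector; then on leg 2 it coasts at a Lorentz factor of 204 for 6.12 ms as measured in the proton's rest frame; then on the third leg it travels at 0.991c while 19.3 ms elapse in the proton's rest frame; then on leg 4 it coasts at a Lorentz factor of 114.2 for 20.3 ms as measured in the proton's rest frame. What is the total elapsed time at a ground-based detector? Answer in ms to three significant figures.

Leg 1: 43.5 ms is already measured at a ground-based detector.
Leg 2: γ = 204; Δt_2 = 204.0 × 6.12 = 1248 ms.
Leg 3: γ = 1/√(1 − 0.991²) = 1/√0.01792 = 7.470; Δt_3 = 7.470 × 19.3 = 144.2 ms.
Leg 4: γ = 114.2; Δt_4 = 114.2 × 20.3 = 2318 ms.
Total: 43.50 + 1248 + 144.2 + 2318 ms.

Δt = 3750 ms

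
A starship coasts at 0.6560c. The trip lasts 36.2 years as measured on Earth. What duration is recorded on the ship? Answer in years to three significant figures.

τ = 27.3 years

γ = 1/√(1 − 0.6560²) = 1/√0.5697 = 1.325
The interval measured on Earth is the dilated one; the clock on the ship measures the proper time τ = Δt/γ = 36.2/1.325 years.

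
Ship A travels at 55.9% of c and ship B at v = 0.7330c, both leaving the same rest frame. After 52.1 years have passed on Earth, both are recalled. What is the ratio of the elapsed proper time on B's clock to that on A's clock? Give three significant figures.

τ_B/τ_A = 0.820

A: β = 0.559; γ = 1/√(1 − 0.559²) = 1/√0.6875 = 1.206. B: γ = 1/√(1 − 0.7330²) = 1/√0.4627 = 1.470.
τ_A/τ_B = γ_B/γ_A = 1.470/1.206 = 1.219, so τ_B/τ_A = 0.8204.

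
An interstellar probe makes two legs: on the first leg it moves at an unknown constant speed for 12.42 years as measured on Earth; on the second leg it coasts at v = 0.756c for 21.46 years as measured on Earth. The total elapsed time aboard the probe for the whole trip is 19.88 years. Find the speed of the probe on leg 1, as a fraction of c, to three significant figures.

Leg 1: speed unknown; τ_1 = 12.42/γ_1.
Leg 2: γ = 1/√(1 − 0.756²) = 1/√0.4285 = 1.528; τ_2 = 21.46/1.528 = 14.05 years.
Total proper time: τ_1 + 14.05 = 19.88, so τ_1 = 19.88 − 14.05 = 5.833 years.
γ_1 = 12.42/5.833 = 2.129; β = √(1 − 1/γ²) = √0.7794.

β = 0.883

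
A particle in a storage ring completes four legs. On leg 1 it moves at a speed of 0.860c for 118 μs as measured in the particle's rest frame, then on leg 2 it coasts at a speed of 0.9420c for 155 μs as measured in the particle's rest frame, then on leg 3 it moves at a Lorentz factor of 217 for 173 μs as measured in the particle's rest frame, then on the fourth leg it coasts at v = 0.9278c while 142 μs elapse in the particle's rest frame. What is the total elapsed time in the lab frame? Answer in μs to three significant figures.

Leg 1: γ = 1/√(1 − 0.860²) = 1/√0.2604 = 1.960; Δt_1 = 1.960 × 118 = 231.2 μs.
Leg 2: γ = 1/√(1 − 0.9420²) = 1/√0.1126 = 2.980; Δt_2 = 2.980 × 155 = 461.8 μs.
Leg 3: γ = 217; Δt_3 = 217.0 × 173 = 3.754×10⁴ μs.
Leg 4: γ = 1/√(1 − 0.9278²) = 1/√0.1392 = 2.680; Δt_4 = 2.680 × 142 = 380.6 μs.
Total: 231.2 + 461.8 + 3.754×10⁴ + 380.6 μs.

Δt = 3.86×10⁴ μs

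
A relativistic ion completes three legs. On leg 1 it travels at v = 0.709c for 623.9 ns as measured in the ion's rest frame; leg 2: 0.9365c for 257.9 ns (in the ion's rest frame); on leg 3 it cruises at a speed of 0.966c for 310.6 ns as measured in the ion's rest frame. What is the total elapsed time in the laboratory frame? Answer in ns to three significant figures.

Leg 1: γ = 1/√(1 − 0.709²) = 1/√0.4973 = 1.418; Δt_1 = 1.418 × 623.9 = 884.7 ns.
Leg 2: γ = 1/√(1 − 0.9365²) = 1/√0.1230 = 2.852; Δt_2 = 2.852 × 257.9 = 735.5 ns.
Leg 3: γ = 1/√(1 − 0.966²) = 1/√0.06684 = 3.868; Δt_3 = 3.868 × 310.6 = 1201 ns.
Total: 884.7 + 735.5 + 1201 ns.

Δt = 2820 ns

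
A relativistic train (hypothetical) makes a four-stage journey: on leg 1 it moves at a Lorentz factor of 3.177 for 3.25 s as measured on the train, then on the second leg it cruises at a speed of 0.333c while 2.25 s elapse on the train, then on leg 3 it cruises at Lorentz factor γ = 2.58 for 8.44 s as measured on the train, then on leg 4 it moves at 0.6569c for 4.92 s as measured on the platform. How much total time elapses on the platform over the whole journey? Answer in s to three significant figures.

Leg 1: γ = 3.177; Δt_1 = 3.177 × 3.25 = 10.33 s.
Leg 2: γ = 1/√(1 − 0.333²) = 1/√0.8891 = 1.061; Δt_2 = 1.061 × 2.25 = 2.386 s.
Leg 3: γ = 2.58; Δt_3 = 2.580 × 8.44 = 21.78 s.
Leg 4: 4.92 s is already measured on the platform.
Total: 10.33 + 2.386 + 21.78 + 4.920 s.

Δt = 39.4 s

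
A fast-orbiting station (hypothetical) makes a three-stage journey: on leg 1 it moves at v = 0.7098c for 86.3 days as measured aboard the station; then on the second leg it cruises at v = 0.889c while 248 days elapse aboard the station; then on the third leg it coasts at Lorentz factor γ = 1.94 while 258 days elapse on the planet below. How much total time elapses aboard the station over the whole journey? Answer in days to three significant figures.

Leg 1: 86.3 days is already measured aboard the station.
Leg 2: 248 days is already measured aboard the station.
Leg 3: γ = 1.94; τ_3 = 258/1.940 = 133.0 days.
Total: 86.30 + 248.0 + 133.0 days.

τ = 467 days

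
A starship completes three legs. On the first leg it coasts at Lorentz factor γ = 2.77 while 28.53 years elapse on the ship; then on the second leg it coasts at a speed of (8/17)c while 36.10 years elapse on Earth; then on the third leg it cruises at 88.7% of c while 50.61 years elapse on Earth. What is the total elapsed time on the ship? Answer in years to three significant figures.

Leg 1: 28.53 years is already measured on the ship.
Leg 2: γ = 1/√(1 − (8/17)²) = 17/15 ≈ 1.133; τ_2 = 36.10/1.133 = 31.85 years.
Leg 3: β = 0.887; γ = 1/√(1 − 0.887²) = 1/√0.2132 = 2.166; τ_3 = 50.61/2.166 = 23.37 years.
Total: 28.53 + 31.85 + 23.37 years.

τ = 83.8 years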